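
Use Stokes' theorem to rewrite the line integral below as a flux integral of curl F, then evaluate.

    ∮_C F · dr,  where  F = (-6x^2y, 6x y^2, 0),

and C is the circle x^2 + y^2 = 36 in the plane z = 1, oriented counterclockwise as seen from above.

Let S be the flat disk x^2 + y^2 ≤ 36 in the plane z = 1, with upward unit normal n̂ = ẑ. By Stokes' theorem,

    ∮_C F · dr = ∬_S (∇ × F) · n̂ dS = ∬_D (curl F)_z dA,

where D is the disk x^2 + y^2 ≤ 36.

Compute the curl of F = (-6x^2y, 6x y^2, 0):
    (∇ × F)_x = ∂F_z/∂y - ∂F_y/∂z = 0,
    (∇ × F)_y = ∂F_x/∂z - ∂F_z/∂x = 0,
    (∇ × F)_z = ∂F_y/∂x - ∂F_x/∂y = 6x^2 + 6y^2.

On z = 1, (curl F)_z = 6x^2 + 6y^2.

Convert to polar (x = r cos θ, y = r sin θ, dA = r dr dθ); the integrand becomes 6r^2, so

    ∬_D (curl F)_z dA = ∫_0^{2π} ∫_0^{6} (6r^2) · r dr dθ.

Inner (r from 0 to 6): 1944.
Outer (θ from 0 to 2π): 3888π.

Therefore ∮_C F · dr = 3888π.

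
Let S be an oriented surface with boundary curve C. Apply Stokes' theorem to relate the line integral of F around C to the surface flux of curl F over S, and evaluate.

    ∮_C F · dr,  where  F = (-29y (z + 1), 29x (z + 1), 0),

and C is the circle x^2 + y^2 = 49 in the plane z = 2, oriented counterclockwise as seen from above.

Let S be the flat disk x^2 + y^2 ≤ 49 in the plane z = 2, with upward unit normal n̂ = ẑ. By Stokes' theorem,

    ∮_C F · dr = ∬_S (∇ × F) · n̂ dS = ∬_D (curl F)_z dA,

where D is the disk x^2 + y^2 ≤ 49.

Compute the curl of F = (-29y (z + 1), 29x (z + 1), 0):
    (∇ × F)_x = ∂F_z/∂y - ∂F_y/∂z = -29x,
    (∇ × F)_y = ∂F_x/∂z - ∂F_z/∂x = -29y,
    (∇ × F)_z = ∂F_y/∂x - ∂F_x/∂y = 58z + 58.

On z = 2, (curl F)_z = 174.

Convert to polar (x = r cos θ, y = r sin θ, dA = r dr dθ); the integrand becomes 174, so

    ∬_D (curl F)_z dA = ∫_0^{2π} ∫_0^{7} (174) · r dr dθ.

Inner (r from 0 to 7): 4263.
Outer (θ from 0 to 2π): 8526π.

Therefore ∮_C F · dr = 8526π.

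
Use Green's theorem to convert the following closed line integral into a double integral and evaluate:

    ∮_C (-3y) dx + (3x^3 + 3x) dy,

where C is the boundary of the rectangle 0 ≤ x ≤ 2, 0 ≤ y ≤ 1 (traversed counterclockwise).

Green's theorem converts the closed line integral into a double integral over the enclosed region D:

    ∮_C P dx + Q dy = ∬_D (∂Q/∂x - ∂P/∂y) dA.

Here P = -3y, Q = 3x^3 + 3x, so

    ∂Q/∂x = 9x^2 + 3,    ∂P/∂y = -3,
    ∂Q/∂x - ∂P/∂y = 9x^2 + 6.

D is the region 0 ≤ x ≤ 2, 0 ≤ y ≤ 1. Evaluating the double integral:

    ∬_D (9x^2 + 6) dA = ∫_0^{2} ∫_0^{1} (9x^2 + 6) dy dx.

Inner (y from 0 to 1): 9x^2 + 6.
Outer (x from 0 to 2): 36.

Therefore ∮_C P dx + Q dy = 36.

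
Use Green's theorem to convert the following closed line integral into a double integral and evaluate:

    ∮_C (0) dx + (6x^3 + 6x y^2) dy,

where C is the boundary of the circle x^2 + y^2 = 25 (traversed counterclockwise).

Green's theorem converts the closed line integral into a double integral over the enclosed region D:

    ∮_C P dx + Q dy = ∬_D (∂Q/∂x - ∂P/∂y) dA.

Here P = 0, Q = 6x^3 + 6x y^2, so

    ∂Q/∂x = 18x^2 + 6y^2,    ∂P/∂y = 0,
    ∂Q/∂x - ∂P/∂y = 18x^2 + 6y^2.

D is the region x^2 + y^2 ≤ 25. Evaluating the double integral:

In polar coordinates (x = r cos θ, y = r sin θ, dA = r dr dθ) the integrand becomes 6r^2(cos(2θ) + 2), so

    ∬_D (18x^2 + 6y^2) dA = ∫_0^{2π} ∫_0^{5} (6r^2(cos(2θ) + 2)) · r dr dθ.

Inner (r from 0 to 5): 5625/2 - 1875sin(θ)^2.
Outer (θ from 0 to 2π): 3750π.

Therefore ∮_C P dx + Q dy = 3750π.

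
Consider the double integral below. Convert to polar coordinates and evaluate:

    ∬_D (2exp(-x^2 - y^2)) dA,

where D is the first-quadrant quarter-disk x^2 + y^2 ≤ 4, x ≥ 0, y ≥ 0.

The region D is 0 ≤ r ≤ 2, 0 ≤ θ ≤ π/2 in polar coordinates, where x = r cos(θ), y = r sin(θ), and dA = r dr dθ.

Under the substitution, the integrand becomes 2exp(-r^2), so

    ∬_D (2exp(-x^2 - y^2)) dA = ∫_{0}^{π/2} ∫_{0}^{2} (2exp(-r^2)) · r dr dθ.

Inner integral (in r): ∫_{0}^{2} (2exp(-r^2)) · r dr = 1 - exp(-4).

Outer integral (in θ): ∫_{0}^{π/2} (1 - exp(-4)) dθ = -π exp(-4)/2 + π/2.

Therefore ∬_D (2exp(-x^2 - y^2)) dA = -π exp(-4)/2 + π/2.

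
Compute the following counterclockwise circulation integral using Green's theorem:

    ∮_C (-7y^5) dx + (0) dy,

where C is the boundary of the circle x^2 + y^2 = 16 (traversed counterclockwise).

Green's theorem converts the closed line integral into a double integral over the enclosed region D:

    ∮_C P dx + Q dy = ∬_D (∂Q/∂x - ∂P/∂y) dA.

Here P = -7y^5, Q = 0, so

    ∂Q/∂x = 0,    ∂P/∂y = -35y^4,
    ∂Q/∂x - ∂P/∂y = 35y^4.

D is the region x^2 + y^2 ≤ 16. Evaluating the double integral:

In polar coordinates (x = r cos θ, y = r sin θ, dA = r dr dθ) the integrand becomes 35r^4sin(θ)^4, so

    ∬_D (35y^4) dA = ∫_0^{2π} ∫_0^{4} (35r^4sin(θ)^4) · r dr dθ.

Inner (r from 0 to 4): 71680sin(θ)^4/3.
Outer (θ from 0 to 2π): 17920π.

Therefore ∮_C P dx + Q dy = 17920π.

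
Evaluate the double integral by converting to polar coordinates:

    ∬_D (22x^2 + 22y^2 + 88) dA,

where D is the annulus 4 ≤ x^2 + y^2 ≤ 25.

The region D is 2 ≤ r ≤ 5, 0 ≤ θ ≤ 2π in polar coordinates, where x = r cos(θ), y = r sin(θ), and dA = r dr dθ.

Under the substitution, the integrand becomes 22r^2 + 88, so

    ∬_D (22x^2 + 22y^2 + 88) dA = ∫_{0}^{2π} ∫_{2}^{5} (22r^2 + 88) · r dr dθ.

Inner integral (in r): ∫_{2}^{5} (22r^2 + 88) · r dr = 8547/2.

Outer integral (in θ): ∫_{0}^{2π} (8547/2) dθ = 8547π.

Therefore ∬_D (22x^2 + 22y^2 + 88) dA = 8547π.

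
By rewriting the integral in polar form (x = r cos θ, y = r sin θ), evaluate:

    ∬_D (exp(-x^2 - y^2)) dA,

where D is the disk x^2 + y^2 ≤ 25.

The region D is 0 ≤ r ≤ 5, 0 ≤ θ ≤ 2π in polar coordinates, where x = r cos(θ), y = r sin(θ), and dA = r dr dθ.

Under the substitution, the integrand becomes exp(-r^2), so

    ∬_D (exp(-x^2 - y^2)) dA = ∫_{0}^{2π} ∫_{0}^{5} (exp(-r^2)) · r dr dθ.

Inner integral (in r): ∫_{0}^{5} (exp(-r^2)) · r dr = -(1 - exp(25))exp(-25)/2.

Outer integral (in θ): ∫_{0}^{2π} (-(1 - exp(25))exp(-25)/2) dθ = -π exp(-25) + π.

Therefore ∬_D (exp(-x^2 - y^2)) dA = -π exp(-25) + π.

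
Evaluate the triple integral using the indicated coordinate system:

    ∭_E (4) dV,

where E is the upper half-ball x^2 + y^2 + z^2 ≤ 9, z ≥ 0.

In spherical coordinates, x = ρ sin(φ) cos(θ), y = ρ sin(φ) sin(θ), z = ρ cos(φ), and dV = ρ^2 sin(φ) dρ dφ dθ.

The integrand becomes 4, so

    ∭_E (4) dV = ∫_{0}^{2π} ∫_{0}^{π/2} ∫_{0}^{3} (4) · ρ^2 sin(φ) dρ dφ dθ.

Inner (ρ): 36sin(φ).
Middle (φ): 36.
Outer (θ): 72π.

Therefore the triple integral equals 72π.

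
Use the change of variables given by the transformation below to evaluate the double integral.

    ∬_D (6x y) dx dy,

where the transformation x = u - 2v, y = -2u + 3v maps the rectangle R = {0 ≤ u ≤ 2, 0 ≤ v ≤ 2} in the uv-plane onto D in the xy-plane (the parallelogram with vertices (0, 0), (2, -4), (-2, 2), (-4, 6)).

Compute the Jacobian determinant of (x, y) with respect to (u, v):

    ∂(x,y)/∂(u,v) = | 1  -2 | = (1)(3) - (-2)(-2) = -1.
                   | -2  3 |

Its absolute value is |J| = 1 (the area scaling factor).

Substituting x = u - 2v, y = -2u + 3v into the integrand,

    6x y → -12u^2 + 42u v - 36v^2,

so the integral becomes

    ∬_R (-12u^2 + 42u v - 36v^2) · |J| du dv = ∫_0^2 ∫_0^2 (-12u^2 + 42u v - 36v^2) dv du.

Inner (v): -24u^2 + 84u - 96.
Outer (u): -88.

Therefore ∬_D (6x y) dx dy = -88.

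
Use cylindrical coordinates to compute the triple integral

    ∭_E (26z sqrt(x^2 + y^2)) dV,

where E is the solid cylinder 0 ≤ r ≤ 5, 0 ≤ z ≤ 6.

In cylindrical coordinates, x = r cos(θ), y = r sin(θ), z = z, and dV = r dr dθ dz.

The integrand becomes 26r z, so

    ∭_E (26z sqrt(x^2 + y^2)) dV = ∫_{0}^{2π} ∫_{0}^{5} ∫_{0}^{6} (26r z) · r dz dr dθ.

Inner (z): 468r^2.
Middle (r from 0 to 5): 19500.
Outer (θ): 39000π.

Therefore the triple integral equals 39000π.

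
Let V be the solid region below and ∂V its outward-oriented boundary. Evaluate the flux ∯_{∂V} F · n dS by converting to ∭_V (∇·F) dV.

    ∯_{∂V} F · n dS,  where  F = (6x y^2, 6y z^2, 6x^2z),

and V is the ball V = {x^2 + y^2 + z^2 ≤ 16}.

By the divergence theorem,

    ∯_{∂V} F · n dS = ∭_V (∇ · F) dV.

Compute the divergence:
    ∇ · F = ∂F_x/∂x + ∂F_y/∂y + ∂F_z/∂z = 6y^2 + 6z^2 + 6x^2 = 6x^2 + 6y^2 + 6z^2.

In spherical coordinates, x = ρ sin(φ) cos(θ), y = ρ sin(φ) sin(θ), z = ρ cos(φ), dV = ρ^2 sin(φ) dρ dφ dθ, with 0 ≤ ρ ≤ 4, 0 ≤ φ ≤ π, 0 ≤ θ ≤ 2π.

The integrand, after substitution and multiplying by the volume element, becomes (6ρ^2) · ρ^2 sin(φ), so

    ∭_V (∇·F) dV = ∫_0^{2π} ∫_0^{π} ∫_0^{4} (6ρ^2) · ρ^2 sin(φ) dρ dφ dθ.

Inner (ρ from 0 to 4): 6144sin(φ)/5.
Middle (φ from 0 to π): 12288/5.
Outer (θ from 0 to 2π): 24576π/5.

Therefore ∯_{∂V} F · n dS = 24576π/5.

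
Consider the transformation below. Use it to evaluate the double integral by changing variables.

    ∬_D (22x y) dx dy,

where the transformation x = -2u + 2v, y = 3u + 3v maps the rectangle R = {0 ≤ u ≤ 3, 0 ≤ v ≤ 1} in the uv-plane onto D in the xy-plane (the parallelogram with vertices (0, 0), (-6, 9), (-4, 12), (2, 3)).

Compute the Jacobian determinant of (x, y) with respect to (u, v):

    ∂(x,y)/∂(u,v) = | -2  2 | = (-2)(3) - (2)(3) = -12.
                   | 3  3 |

Its absolute value is |J| = 12 (the area scaling factor).

Substituting x = -2u + 2v, y = 3u + 3v into the integrand,

    22x y → -132u^2 + 132v^2,

so the integral becomes

    ∬_R (-132u^2 + 132v^2) · |J| du dv = ∫_0^3 ∫_0^1 (-1584u^2 + 1584v^2) dv du.

Inner (v): 528 - 1584u^2.
Outer (u): -12672.

Therefore ∬_D (22x y) dx dy = -12672.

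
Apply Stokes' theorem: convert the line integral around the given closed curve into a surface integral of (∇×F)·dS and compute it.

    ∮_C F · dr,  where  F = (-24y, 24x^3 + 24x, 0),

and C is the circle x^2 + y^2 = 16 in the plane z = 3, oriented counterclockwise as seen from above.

Let S be the flat disk x^2 + y^2 ≤ 16 in the plane z = 3, with upward unit normal n̂ = ẑ. By Stokes' theorem,

    ∮_C F · dr = ∬_S (∇ × F) · n̂ dS = ∬_D (curl F)_z dA,

where D is the disk x^2 + y^2 ≤ 16.

Compute the curl of F = (-24y, 24x^3 + 24x, 0):
    (∇ × F)_x = ∂F_z/∂y - ∂F_y/∂z = 0,
    (∇ × F)_y = ∂F_x/∂z - ∂F_z/∂x = 0,
    (∇ × F)_z = ∂F_y/∂x - ∂F_x/∂y = 72x^2 + 48.

On z = 3, (curl F)_z = 72x^2 + 48.

Convert to polar (x = r cos θ, y = r sin θ, dA = r dr dθ); the integrand becomes 72r^2cos(θ)^2 + 48, so

    ∬_D (curl F)_z dA = ∫_0^{2π} ∫_0^{4} (72r^2cos(θ)^2 + 48) · r dr dθ.

Inner (r from 0 to 4): 4608cos(θ)^2 + 384.
Outer (θ from 0 to 2π): 5376π.

Therefore ∮_C F · dr = 5376π.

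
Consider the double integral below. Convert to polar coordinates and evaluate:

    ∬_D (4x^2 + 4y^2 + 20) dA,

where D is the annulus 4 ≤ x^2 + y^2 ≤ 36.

The region D is 2 ≤ r ≤ 6, 0 ≤ θ ≤ 2π in polar coordinates, where x = r cos(θ), y = r sin(θ), and dA = r dr dθ.

Under the substitution, the integrand becomes 4r^2 + 20, so

    ∬_D (4x^2 + 4y^2 + 20) dA = ∫_{0}^{2π} ∫_{2}^{6} (4r^2 + 20) · r dr dθ.

Inner integral (in r): ∫_{2}^{6} (4r^2 + 20) · r dr = 1600.

Outer integral (in θ): ∫_{0}^{2π} (1600) dθ = 3200π.

Therefore ∬_D (4x^2 + 4y^2 + 20) dA = 3200π.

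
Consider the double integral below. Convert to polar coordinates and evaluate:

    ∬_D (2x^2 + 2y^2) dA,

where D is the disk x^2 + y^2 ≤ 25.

The region D is 0 ≤ r ≤ 5, 0 ≤ θ ≤ 2π in polar coordinates, where x = r cos(θ), y = r sin(θ), and dA = r dr dθ.

Under the substitution, the integrand becomes 2r^2, so

    ∬_D (2x^2 + 2y^2) dA = ∫_{0}^{2π} ∫_{0}^{5} (2r^2) · r dr dθ.

Inner integral (in r): ∫_{0}^{5} (2r^2) · r dr = 625/2.

Outer integral (in θ): ∫_{0}^{2π} (625/2) dθ = 625π.

Therefore ∬_D (2x^2 + 2y^2) dA = 625π.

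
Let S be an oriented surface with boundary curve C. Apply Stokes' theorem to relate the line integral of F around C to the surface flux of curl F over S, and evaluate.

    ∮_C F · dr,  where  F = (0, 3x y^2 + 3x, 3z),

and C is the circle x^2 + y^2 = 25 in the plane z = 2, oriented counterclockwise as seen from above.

Let S be the flat disk x^2 + y^2 ≤ 25 in the plane z = 2, with upward unit normal n̂ = ẑ. By Stokes' theorem,

    ∮_C F · dr = ∬_S (∇ × F) · n̂ dS = ∬_D (curl F)_z dA,

where D is the disk x^2 + y^2 ≤ 25.

Compute the curl of F = (0, 3x y^2 + 3x, 3z):
    (∇ × F)_x = ∂F_z/∂y - ∂F_y/∂z = 0,
    (∇ × F)_y = ∂F_x/∂z - ∂F_z/∂x = 0,
    (∇ × F)_z = ∂F_y/∂x - ∂F_x/∂y = 3y^2 + 3.

On z = 2, (curl F)_z = 3y^2 + 3.

Convert to polar (x = r cos θ, y = r sin θ, dA = r dr dθ); the integrand becomes 3r^2sin(θ)^2 + 3, so

    ∬_D (curl F)_z dA = ∫_0^{2π} ∫_0^{5} (3r^2sin(θ)^2 + 3) · r dr dθ.

Inner (r from 0 to 5): 1875sin(θ)^2/4 + 75/2.
Outer (θ from 0 to 2π): 2175π/4.

Therefore ∮_C F · dr = 2175π/4.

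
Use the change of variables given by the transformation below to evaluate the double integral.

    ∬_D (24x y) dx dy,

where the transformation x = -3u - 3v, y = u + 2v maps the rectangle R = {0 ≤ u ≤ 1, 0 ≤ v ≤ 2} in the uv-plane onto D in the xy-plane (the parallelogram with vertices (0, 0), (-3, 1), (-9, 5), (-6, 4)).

Compute the Jacobian determinant of (x, y) with respect to (u, v):

    ∂(x,y)/∂(u,v) = | -3  -3 | = (-3)(2) - (-3)(1) = -3.
                   | 1  2 |

Its absolute value is |J| = 3 (the area scaling factor).

Substituting x = -3u - 3v, y = u + 2v into the integrand,

    24x y → -72u^2 - 216u v - 144v^2,

so the integral becomes

    ∬_R (-72u^2 - 216u v - 144v^2) · |J| du dv = ∫_0^1 ∫_0^2 (-216u^2 - 648u v - 432v^2) dv du.

Inner (v): -432u^2 - 1296u - 1152.
Outer (u): -1944.

Therefore ∬_D (24x y) dx dy = -1944.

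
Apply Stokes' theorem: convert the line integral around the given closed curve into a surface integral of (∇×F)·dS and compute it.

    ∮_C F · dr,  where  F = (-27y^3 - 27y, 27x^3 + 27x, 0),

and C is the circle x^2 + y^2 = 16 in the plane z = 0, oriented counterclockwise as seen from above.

Let S be the flat disk x^2 + y^2 ≤ 16 in the plane z = 0, with upward unit normal n̂ = ẑ. By Stokes' theorem,

    ∮_C F · dr = ∬_S (∇ × F) · n̂ dS = ∬_D (curl F)_z dA,

where D is the disk x^2 + y^2 ≤ 16.

Compute the curl of F = (-27y^3 - 27y, 27x^3 + 27x, 0):
    (∇ × F)_x = ∂F_z/∂y - ∂F_y/∂z = 0,
    (∇ × F)_y = ∂F_x/∂z - ∂F_z/∂x = 0,
    (∇ × F)_z = ∂F_y/∂x - ∂F_x/∂y = 81x^2 + 81y^2 + 54.

On z = 0, (curl F)_z = 81x^2 + 81y^2 + 54.

Convert to polar (x = r cos θ, y = r sin θ, dA = r dr dθ); the integrand becomes 81r^2 + 54, so

    ∬_D (curl F)_z dA = ∫_0^{2π} ∫_0^{4} (81r^2 + 54) · r dr dθ.

Inner (r from 0 to 4): 5616.
Outer (θ from 0 to 2π): 11232π.

Therefore ∮_C F · dr = 11232π.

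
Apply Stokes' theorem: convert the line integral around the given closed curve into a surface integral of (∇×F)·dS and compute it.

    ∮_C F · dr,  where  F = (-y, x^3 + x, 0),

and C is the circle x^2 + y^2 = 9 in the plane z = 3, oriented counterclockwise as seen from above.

Let S be the flat disk x^2 + y^2 ≤ 9 in the plane z = 3, with upward unit normal n̂ = ẑ. By Stokes' theorem,

    ∮_C F · dr = ∬_S (∇ × F) · n̂ dS = ∬_D (curl F)_z dA,

where D is the disk x^2 + y^2 ≤ 9.

Compute the curl of F = (-y, x^3 + x, 0):
    (∇ × F)_x = ∂F_z/∂y - ∂F_y/∂z = 0,
    (∇ × F)_y = ∂F_x/∂z - ∂F_z/∂x = 0,
    (∇ × F)_z = ∂F_y/∂x - ∂F_x/∂y = 3x^2 + 2.

On z = 3, (curl F)_z = 3x^2 + 2.

Convert to polar (x = r cos θ, y = r sin θ, dA = r dr dθ); the integrand becomes 3r^2cos(θ)^2 + 2, so

    ∬_D (curl F)_z dA = ∫_0^{2π} ∫_0^{3} (3r^2cos(θ)^2 + 2) · r dr dθ.

Inner (r from 0 to 3): 243cos(θ)^2/4 + 9.
Outer (θ from 0 to 2π): 315π/4.

Therefore ∮_C F · dr = 315π/4.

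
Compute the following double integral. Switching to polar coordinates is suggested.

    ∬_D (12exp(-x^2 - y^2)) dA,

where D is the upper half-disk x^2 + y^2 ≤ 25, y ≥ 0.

The region D is 0 ≤ r ≤ 5, 0 ≤ θ ≤ π in polar coordinates, where x = r cos(θ), y = r sin(θ), and dA = r dr dθ.

Under the substitution, the integrand becomes 12exp(-r^2), so

    ∬_D (12exp(-x^2 - y^2)) dA = ∫_{0}^{π} ∫_{0}^{5} (12exp(-r^2)) · r dr dθ.

Inner integral (in r): ∫_{0}^{5} (12exp(-r^2)) · r dr = 6 - 6exp(-25).

Outer integral (in θ): ∫_{0}^{π} (6 - 6exp(-25)) dθ = -6π exp(-25) + 6π.

Therefore ∬_D (12exp(-x^2 - y^2)) dA = -6π exp(-25) + 6π.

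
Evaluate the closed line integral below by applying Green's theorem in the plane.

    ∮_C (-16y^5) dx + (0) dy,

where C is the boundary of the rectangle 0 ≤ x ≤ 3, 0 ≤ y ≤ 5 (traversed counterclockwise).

Green's theorem converts the closed line integral into a double integral over the enclosed region D:

    ∮_C P dx + Q dy = ∬_D (∂Q/∂x - ∂P/∂y) dA.

Here P = -16y^5, Q = 0, so

    ∂Q/∂x = 0,    ∂P/∂y = -80y^4,
    ∂Q/∂x - ∂P/∂y = 80y^4.

D is the region 0 ≤ x ≤ 3, 0 ≤ y ≤ 5. Evaluating the double integral:

    ∬_D (80y^4) dA = ∫_0^{3} ∫_0^{5} (80y^4) dy dx.

Inner (y from 0 to 5): 50000.
Outer (x from 0 to 3): 150000.

Therefore ∮_C P dx + Q dy = 150000.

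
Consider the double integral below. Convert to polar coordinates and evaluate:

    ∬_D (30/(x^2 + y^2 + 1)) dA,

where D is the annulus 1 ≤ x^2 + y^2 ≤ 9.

The region D is 1 ≤ r ≤ 3, 0 ≤ θ ≤ 2π in polar coordinates, where x = r cos(θ), y = r sin(θ), and dA = r dr dθ.

Under the substitution, the integrand becomes 30/(r^2 + 1), so

    ∬_D (30/(x^2 + y^2 + 1)) dA = ∫_{0}^{2π} ∫_{1}^{3} (30/(r^2 + 1)) · r dr dθ.

Inner integral (in r): ∫_{1}^{3} (30/(r^2 + 1)) · r dr = log(30517578125).

Outer integral (in θ): ∫_{0}^{2π} (log(30517578125)) dθ = 30π log(5).

Therefore ∬_D (30/(x^2 + y^2 + 1)) dA = 30π log(5).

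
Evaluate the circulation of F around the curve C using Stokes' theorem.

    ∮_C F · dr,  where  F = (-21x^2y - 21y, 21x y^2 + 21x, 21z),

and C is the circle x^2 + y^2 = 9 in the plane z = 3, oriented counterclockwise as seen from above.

Let S be the flat disk x^2 + y^2 ≤ 9 in the plane z = 3, with upward unit normal n̂ = ẑ. By Stokes' theorem,

    ∮_C F · dr = ∬_S (∇ × F) · n̂ dS = ∬_D (curl F)_z dA,

where D is the disk x^2 + y^2 ≤ 9.

Compute the curl of F = (-21x^2y - 21y, 21x y^2 + 21x, 21z):
    (∇ × F)_x = ∂F_z/∂y - ∂F_y/∂z = 0,
    (∇ × F)_y = ∂F_x/∂z - ∂F_z/∂x = 0,
    (∇ × F)_z = ∂F_y/∂x - ∂F_x/∂y = 21x^2 + 21y^2 + 42.

On z = 3, (curl F)_z = 21x^2 + 21y^2 + 42.

Convert to polar (x = r cos θ, y = r sin θ, dA = r dr dθ); the integrand becomes 21r^2 + 42, so

    ∬_D (curl F)_z dA = ∫_0^{2π} ∫_0^{3} (21r^2 + 42) · r dr dθ.

Inner (r from 0 to 3): 2457/4.
Outer (θ from 0 to 2π): 2457π/2.

Therefore ∮_C F · dr = 2457π/2.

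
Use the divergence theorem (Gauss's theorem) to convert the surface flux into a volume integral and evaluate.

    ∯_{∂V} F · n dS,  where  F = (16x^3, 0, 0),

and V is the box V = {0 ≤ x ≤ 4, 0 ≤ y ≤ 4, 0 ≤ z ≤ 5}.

By the divergence theorem,

    ∯_{∂V} F · n dS = ∭_V (∇ · F) dV.

Compute the divergence:
    ∇ · F = ∂F_x/∂x + ∂F_y/∂y + ∂F_z/∂z = 48x^2 + 0 + 0 = 48x^2.

V is a rectangular box, so dV = dx dy dz with 0 ≤ x ≤ 4, 0 ≤ y ≤ 4, 0 ≤ z ≤ 5.

Integrate (48x^2) over V as an iterated integral:

    ∭_V (∇·F) dV = ∫_0^{4} ∫_0^{4} ∫_0^{5} (48x^2) dz dy dx.

Inner (z from 0 to 5): 240x^2.
Middle (y from 0 to 4): 960x^2.
Outer (x from 0 to 4): 20480.

Therefore ∯_{∂V} F · n dS = 20480.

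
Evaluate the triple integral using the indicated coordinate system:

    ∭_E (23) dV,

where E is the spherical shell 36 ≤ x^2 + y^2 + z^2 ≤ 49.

In spherical coordinates, x = ρ sin(φ) cos(θ), y = ρ sin(φ) sin(θ), z = ρ cos(φ), and dV = ρ^2 sin(φ) dρ dφ dθ.

The integrand becomes 23, so

    ∭_E (23) dV = ∫_{0}^{2π} ∫_{0}^{π} ∫_{6}^{7} (23) · ρ^2 sin(φ) dρ dφ dθ.

Inner (ρ): 2921sin(φ)/3.
Middle (φ): 5842/3.
Outer (θ): 11684π/3.

Therefore the triple integral equals 11684π/3.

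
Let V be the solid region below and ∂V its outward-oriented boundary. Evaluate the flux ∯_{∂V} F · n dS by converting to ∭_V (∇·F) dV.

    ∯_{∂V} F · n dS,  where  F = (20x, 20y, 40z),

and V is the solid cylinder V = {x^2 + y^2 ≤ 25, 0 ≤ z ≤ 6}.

By the divergence theorem,

    ∯_{∂V} F · n dS = ∭_V (∇ · F) dV.

Compute the divergence:
    ∇ · F = ∂F_x/∂x + ∂F_y/∂y + ∂F_z/∂z = 20 + 20 + 40 = 80.

In cylindrical coordinates, x = r cos(θ), y = r sin(θ), z = z, dV = r dr dθ dz, with 0 ≤ r ≤ 5, 0 ≤ θ ≤ 2π, 0 ≤ z ≤ 6.

The integrand, after substitution and multiplying by the volume element, becomes (80) · r, so

    ∭_V (∇·F) dV = ∫_0^{2π} ∫_0^{5} ∫_0^{6} (80) · r dz dr dθ.

Inner (z from 0 to 6): 480r.
Middle (r from 0 to 5): 6000.
Outer (θ from 0 to 2π): 12000π.

Therefore ∯_{∂V} F · n dS = 12000π.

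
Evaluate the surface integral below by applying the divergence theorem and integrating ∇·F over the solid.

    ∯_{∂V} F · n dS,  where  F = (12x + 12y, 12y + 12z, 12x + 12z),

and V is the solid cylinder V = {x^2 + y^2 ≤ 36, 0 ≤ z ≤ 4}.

By the divergence theorem,

    ∯_{∂V} F · n dS = ∭_V (∇ · F) dV.

Compute the divergence:
    ∇ · F = ∂F_x/∂x + ∂F_y/∂y + ∂F_z/∂z = 12 + 12 + 12 = 36.

In cylindrical coordinates, x = r cos(θ), y = r sin(θ), z = z, dV = r dr dθ dz, with 0 ≤ r ≤ 6, 0 ≤ θ ≤ 2π, 0 ≤ z ≤ 4.

The integrand, after substitution and multiplying by the volume element, becomes (36) · r, so

    ∭_V (∇·F) dV = ∫_0^{2π} ∫_0^{6} ∫_0^{4} (36) · r dz dr dθ.

Inner (z from 0 to 4): 144r.
Middle (r from 0 to 6): 2592.
Outer (θ from 0 to 2π): 5184π.

Therefore ∯_{∂V} F · n dS = 5184π.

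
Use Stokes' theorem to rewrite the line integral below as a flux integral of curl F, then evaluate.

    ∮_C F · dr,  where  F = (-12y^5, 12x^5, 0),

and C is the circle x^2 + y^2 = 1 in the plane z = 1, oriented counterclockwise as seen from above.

Let S be the flat disk x^2 + y^2 ≤ 1 in the plane z = 1, with upward unit normal n̂ = ẑ. By Stokes' theorem,

    ∮_C F · dr = ∬_S (∇ × F) · n̂ dS = ∬_D (curl F)_z dA,

where D is the disk x^2 + y^2 ≤ 1.

Compute the curl of F = (-12y^5, 12x^5, 0):
    (∇ × F)_x = ∂F_z/∂y - ∂F_y/∂z = 0,
    (∇ × F)_y = ∂F_x/∂z - ∂F_z/∂x = 0,
    (∇ × F)_z = ∂F_y/∂x - ∂F_x/∂y = 60x^4 + 60y^4.

On z = 1, (curl F)_z = 60x^4 + 60y^4.

Convert to polar (x = r cos θ, y = r sin θ, dA = r dr dθ); the integrand becomes 60r^4(sin(θ)^4 + cos(θ)^4), so

    ∬_D (curl F)_z dA = ∫_0^{2π} ∫_0^{1} (60r^4(sin(θ)^4 + cos(θ)^4)) · r dr dθ.

Inner (r from 0 to 1): 10sin(θ)^4 + 10cos(θ)^4.
Outer (θ from 0 to 2π): 15π.

Therefore ∮_C F · dr = 15π.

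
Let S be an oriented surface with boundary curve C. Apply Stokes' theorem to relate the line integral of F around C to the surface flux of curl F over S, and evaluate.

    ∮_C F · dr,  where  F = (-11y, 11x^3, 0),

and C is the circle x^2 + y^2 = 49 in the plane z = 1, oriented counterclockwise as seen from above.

Let S be the flat disk x^2 + y^2 ≤ 49 in the plane z = 1, with upward unit normal n̂ = ẑ. By Stokes' theorem,

    ∮_C F · dr = ∬_S (∇ × F) · n̂ dS = ∬_D (curl F)_z dA,

where D is the disk x^2 + y^2 ≤ 49.

Compute the curl of F = (-11y, 11x^3, 0):
    (∇ × F)_x = ∂F_z/∂y - ∂F_y/∂z = 0,
    (∇ × F)_y = ∂F_x/∂z - ∂F_z/∂x = 0,
    (∇ × F)_z = ∂F_y/∂x - ∂F_x/∂y = 33x^2 + 11.

On z = 1, (curl F)_z = 33x^2 + 11.

Convert to polar (x = r cos θ, y = r sin θ, dA = r dr dθ); the integrand becomes 33r^2cos(θ)^2 + 11, so

    ∬_D (curl F)_z dA = ∫_0^{2π} ∫_0^{7} (33r^2cos(θ)^2 + 11) · r dr dθ.

Inner (r from 0 to 7): 79233cos(θ)^2/4 + 539/2.
Outer (θ from 0 to 2π): 81389π/4.

Therefore ∮_C F · dr = 81389π/4.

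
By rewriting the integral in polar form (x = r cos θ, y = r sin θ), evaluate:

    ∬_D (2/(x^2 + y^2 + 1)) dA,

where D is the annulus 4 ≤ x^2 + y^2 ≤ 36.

The region D is 2 ≤ r ≤ 6, 0 ≤ θ ≤ 2π in polar coordinates, where x = r cos(θ), y = r sin(θ), and dA = r dr dθ.

Under the substitution, the integrand becomes 2/(r^2 + 1), so

    ∬_D (2/(x^2 + y^2 + 1)) dA = ∫_{0}^{2π} ∫_{2}^{6} (2/(r^2 + 1)) · r dr dθ.

Inner integral (in r): ∫_{2}^{6} (2/(r^2 + 1)) · r dr = log(37/5).

Outer integral (in θ): ∫_{0}^{2π} (log(37/5)) dθ = log((37/5)^(2π)).

Therefore ∬_D (2/(x^2 + y^2 + 1)) dA = log((37/5)^(2π)).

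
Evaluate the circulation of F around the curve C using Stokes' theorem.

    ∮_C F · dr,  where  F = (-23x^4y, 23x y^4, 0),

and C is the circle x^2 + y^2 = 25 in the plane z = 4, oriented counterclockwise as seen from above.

Let S be the flat disk x^2 + y^2 ≤ 25 in the plane z = 4, with upward unit normal n̂ = ẑ. By Stokes' theorem,

    ∮_C F · dr = ∬_S (∇ × F) · n̂ dS = ∬_D (curl F)_z dA,

where D is the disk x^2 + y^2 ≤ 25.

Compute the curl of F = (-23x^4y, 23x y^4, 0):
    (∇ × F)_x = ∂F_z/∂y - ∂F_y/∂z = 0,
    (∇ × F)_y = ∂F_x/∂z - ∂F_z/∂x = 0,
    (∇ × F)_z = ∂F_y/∂x - ∂F_x/∂y = 23x^4 + 23y^4.

On z = 4, (curl F)_z = 23x^4 + 23y^4.

Convert to polar (x = r cos θ, y = r sin θ, dA = r dr dθ); the integrand becomes 23r^4(sin(θ)^4 + cos(θ)^4), so

    ∬_D (curl F)_z dA = ∫_0^{2π} ∫_0^{5} (23r^4(sin(θ)^4 + cos(θ)^4)) · r dr dθ.

Inner (r from 0 to 5): 359375sin(θ)^4/6 + 359375cos(θ)^4/6.
Outer (θ from 0 to 2π): 359375π/4.

Therefore ∮_C F · dr = 359375π/4.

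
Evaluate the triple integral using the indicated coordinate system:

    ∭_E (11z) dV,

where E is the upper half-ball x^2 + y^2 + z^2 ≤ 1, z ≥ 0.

In spherical coordinates, x = ρ sin(φ) cos(θ), y = ρ sin(φ) sin(θ), z = ρ cos(φ), and dV = ρ^2 sin(φ) dρ dφ dθ.

The integrand becomes 11ρ cos(φ), so

    ∭_E (11z) dV = ∫_{0}^{2π} ∫_{0}^{π/2} ∫_{0}^{1} (11ρ cos(φ)) · ρ^2 sin(φ) dρ dφ dθ.

Inner (ρ): 11sin(2φ)/8.
Middle (φ): 11/8.
Outer (θ): 11π/4.

Therefore the triple integral equals 11π/4.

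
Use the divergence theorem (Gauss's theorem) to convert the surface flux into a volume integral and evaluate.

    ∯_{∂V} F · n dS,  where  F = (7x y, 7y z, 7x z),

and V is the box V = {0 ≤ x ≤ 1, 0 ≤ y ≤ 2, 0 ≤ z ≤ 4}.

By the divergence theorem,

    ∯_{∂V} F · n dS = ∭_V (∇ · F) dV.

Compute the divergence:
    ∇ · F = ∂F_x/∂x + ∂F_y/∂y + ∂F_z/∂z = 7y + 7z + 7x = 7x + 7y + 7z.

V is a rectangular box, so dV = dx dy dz with 0 ≤ x ≤ 1, 0 ≤ y ≤ 2, 0 ≤ z ≤ 4.

Integrate (7x + 7y + 7z) over V as an iterated integral:

    ∭_V (∇·F) dV = ∫_0^{1} ∫_0^{2} ∫_0^{4} (7x + 7y + 7z) dz dy dx.

Inner (z from 0 to 4): 28x + 28y + 56.
Middle (y from 0 to 2): 56x + 168.
Outer (x from 0 to 1): 196.

Therefore ∯_{∂V} F · n dS = 196.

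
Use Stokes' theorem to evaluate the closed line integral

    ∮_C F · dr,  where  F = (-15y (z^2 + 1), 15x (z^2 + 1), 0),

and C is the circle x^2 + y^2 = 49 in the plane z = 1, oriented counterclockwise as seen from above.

Let S be the flat disk x^2 + y^2 ≤ 49 in the plane z = 1, with upward unit normal n̂ = ẑ. By Stokes' theorem,

    ∮_C F · dr = ∬_S (∇ × F) · n̂ dS = ∬_D (curl F)_z dA,

where D is the disk x^2 + y^2 ≤ 49.

Compute the curl of F = (-15y (z^2 + 1), 15x (z^2 + 1), 0):
    (∇ × F)_x = ∂F_z/∂y - ∂F_y/∂z = -30x z,
    (∇ × F)_y = ∂F_x/∂z - ∂F_z/∂x = -30y z,
    (∇ × F)_z = ∂F_y/∂x - ∂F_x/∂y = 30z^2 + 30.

On z = 1, (curl F)_z = 60.

Convert to polar (x = r cos θ, y = r sin θ, dA = r dr dθ); the integrand becomes 60, so

    ∬_D (curl F)_z dA = ∫_0^{2π} ∫_0^{7} (60) · r dr dθ.

Inner (r from 0 to 7): 1470.
Outer (θ from 0 to 2π): 2940π.

Therefore ∮_C F · dr = 2940π.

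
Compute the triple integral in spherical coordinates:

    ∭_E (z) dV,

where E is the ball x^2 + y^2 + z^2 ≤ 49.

In spherical coordinates, x = ρ sin(φ) cos(θ), y = ρ sin(φ) sin(θ), z = ρ cos(φ), and dV = ρ^2 sin(φ) dρ dφ dθ.

The integrand becomes ρ cos(φ), so

    ∭_E (z) dV = ∫_{0}^{2π} ∫_{0}^{π} ∫_{0}^{7} (ρ cos(φ)) · ρ^2 sin(φ) dρ dφ dθ.

Inner (ρ): 2401sin(2φ)/8.
Middle (φ): 0.
Outer (θ): 0.

Therefore the triple integral equals 0.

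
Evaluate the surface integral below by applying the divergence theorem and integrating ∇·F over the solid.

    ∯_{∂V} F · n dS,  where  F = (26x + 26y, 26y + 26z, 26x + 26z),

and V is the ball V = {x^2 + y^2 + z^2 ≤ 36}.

By the divergence theorem,

    ∯_{∂V} F · n dS = ∭_V (∇ · F) dV.

Compute the divergence:
    ∇ · F = ∂F_x/∂x + ∂F_y/∂y + ∂F_z/∂z = 26 + 26 + 26 = 78.

In spherical coordinates, x = ρ sin(φ) cos(θ), y = ρ sin(φ) sin(θ), z = ρ cos(φ), dV = ρ^2 sin(φ) dρ dφ dθ, with 0 ≤ ρ ≤ 6, 0 ≤ φ ≤ π, 0 ≤ θ ≤ 2π.

The integrand, after substitution and multiplying by the volume element, becomes (78) · ρ^2 sin(φ), so

    ∭_V (∇·F) dV = ∫_0^{2π} ∫_0^{π} ∫_0^{6} (78) · ρ^2 sin(φ) dρ dφ dθ.

Inner (ρ from 0 to 6): 5616sin(φ).
Middle (φ from 0 to π): 11232.
Outer (θ from 0 to 2π): 22464π.

Therefore ∯_{∂V} F · n dS = 22464π.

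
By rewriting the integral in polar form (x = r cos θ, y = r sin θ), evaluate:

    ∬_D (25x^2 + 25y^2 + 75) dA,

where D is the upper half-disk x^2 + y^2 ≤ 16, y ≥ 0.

The region D is 0 ≤ r ≤ 4, 0 ≤ θ ≤ π in polar coordinates, where x = r cos(θ), y = r sin(θ), and dA = r dr dθ.

Under the substitution, the integrand becomes 25r^2 + 75, so

    ∬_D (25x^2 + 25y^2 + 75) dA = ∫_{0}^{π} ∫_{0}^{4} (25r^2 + 75) · r dr dθ.

Inner integral (in r): ∫_{0}^{4} (25r^2 + 75) · r dr = 2200.

Outer integral (in θ): ∫_{0}^{π} (2200) dθ = 2200π.

Therefore ∬_D (25x^2 + 25y^2 + 75) dA = 2200π.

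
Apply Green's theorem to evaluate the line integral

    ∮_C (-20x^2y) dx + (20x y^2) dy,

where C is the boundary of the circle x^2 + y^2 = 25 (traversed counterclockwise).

Green's theorem converts the closed line integral into a double integral over the enclosed region D:

    ∮_C P dx + Q dy = ∬_D (∂Q/∂x - ∂P/∂y) dA.

Here P = -20x^2y, Q = 20x y^2, so

    ∂Q/∂x = 20y^2,    ∂P/∂y = -20x^2,
    ∂Q/∂x - ∂P/∂y = 20x^2 + 20y^2.

D is the region x^2 + y^2 ≤ 25. Evaluating the double integral:

In polar coordinates (x = r cos θ, y = r sin θ, dA = r dr dθ) the integrand becomes 20r^2, so

    ∬_D (20x^2 + 20y^2) dA = ∫_0^{2π} ∫_0^{5} (20r^2) · r dr dθ.

Inner (r from 0 to 5): 3125.
Outer (θ from 0 to 2π): 6250π.

Therefore ∮_C P dx + Q dy = 6250π.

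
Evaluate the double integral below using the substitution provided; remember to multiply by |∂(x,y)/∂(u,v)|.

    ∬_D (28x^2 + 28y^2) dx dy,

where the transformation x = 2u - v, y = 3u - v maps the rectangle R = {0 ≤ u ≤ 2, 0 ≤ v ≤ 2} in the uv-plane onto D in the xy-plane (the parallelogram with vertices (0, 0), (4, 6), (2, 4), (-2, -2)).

Compute the Jacobian determinant of (x, y) with respect to (u, v):

    ∂(x,y)/∂(u,v) = | 2  -1 | = (2)(-1) - (-1)(3) = 1.
                   | 3  -1 |

Its absolute value is |J| = 1 (the area scaling factor).

Substituting x = 2u - v, y = 3u - v into the integrand,

    28x^2 + 28y^2 → 364u^2 - 280u v + 56v^2,

so the integral becomes

    ∬_R (364u^2 - 280u v + 56v^2) · |J| du dv = ∫_0^2 ∫_0^2 (364u^2 - 280u v + 56v^2) dv du.

Inner (v): 728u^2 - 560u + 448/3.
Outer (u): 1120.

Therefore ∬_D (28x^2 + 28y^2) dx dy = 1120.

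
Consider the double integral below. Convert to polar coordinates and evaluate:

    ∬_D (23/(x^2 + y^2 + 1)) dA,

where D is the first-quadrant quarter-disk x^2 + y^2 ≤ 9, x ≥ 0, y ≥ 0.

The region D is 0 ≤ r ≤ 3, 0 ≤ θ ≤ π/2 in polar coordinates, where x = r cos(θ), y = r sin(θ), and dA = r dr dθ.

Under the substitution, the integrand becomes 23/(r^2 + 1), so

    ∬_D (23/(x^2 + y^2 + 1)) dA = ∫_{0}^{π/2} ∫_{0}^{3} (23/(r^2 + 1)) · r dr dθ.

Inner integral (in r): ∫_{0}^{3} (23/(r^2 + 1)) · r dr = 23log(10)/2.

Outer integral (in θ): ∫_{0}^{π/2} (23log(10)/2) dθ = 23π log(10)/4.

Therefore ∬_D (23/(x^2 + y^2 + 1)) dA = 23π log(10)/4.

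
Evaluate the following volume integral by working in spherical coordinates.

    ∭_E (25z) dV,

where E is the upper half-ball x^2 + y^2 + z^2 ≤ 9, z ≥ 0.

In spherical coordinates, x = ρ sin(φ) cos(θ), y = ρ sin(φ) sin(θ), z = ρ cos(φ), and dV = ρ^2 sin(φ) dρ dφ dθ.

The integrand becomes 25ρ cos(φ), so

    ∭_E (25z) dV = ∫_{0}^{2π} ∫_{0}^{π/2} ∫_{0}^{3} (25ρ cos(φ)) · ρ^2 sin(φ) dρ dφ dθ.

Inner (ρ): 2025sin(2φ)/8.
Middle (φ): 2025/8.
Outer (θ): 2025π/4.

Therefore the triple integral equals 2025π/4.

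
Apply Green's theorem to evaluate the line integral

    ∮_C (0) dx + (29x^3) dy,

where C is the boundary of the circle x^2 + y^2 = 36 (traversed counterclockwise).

Green's theorem converts the closed line integral into a double integral over the enclosed region D:

    ∮_C P dx + Q dy = ∬_D (∂Q/∂x - ∂P/∂y) dA.

Here P = 0, Q = 29x^3, so

    ∂Q/∂x = 87x^2,    ∂P/∂y = 0,
    ∂Q/∂x - ∂P/∂y = 87x^2.

D is the region x^2 + y^2 ≤ 36. Evaluating the double integral:

In polar coordinates (x = r cos θ, y = r sin θ, dA = r dr dθ) the integrand becomes 87r^2cos(θ)^2, so

    ∬_D (87x^2) dA = ∫_0^{2π} ∫_0^{6} (87r^2cos(θ)^2) · r dr dθ.

Inner (r from 0 to 6): 28188cos(θ)^2.
Outer (θ from 0 to 2π): 28188π.

Therefore ∮_C P dx + Q dy = 28188π.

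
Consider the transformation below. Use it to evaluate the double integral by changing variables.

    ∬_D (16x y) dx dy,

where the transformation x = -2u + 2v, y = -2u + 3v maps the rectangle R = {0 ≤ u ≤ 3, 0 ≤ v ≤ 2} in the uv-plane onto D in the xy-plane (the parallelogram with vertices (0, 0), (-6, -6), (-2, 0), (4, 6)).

Compute the Jacobian determinant of (x, y) with respect to (u, v):

    ∂(x,y)/∂(u,v) = | -2  2 | = (-2)(3) - (2)(-2) = -2.
                   | -2  3 |

Its absolute value is |J| = 2 (the area scaling factor).

Substituting x = -2u + 2v, y = -2u + 3v into the integrand,

    16x y → 64u^2 - 160u v + 96v^2,

so the integral becomes

    ∬_R (64u^2 - 160u v + 96v^2) · |J| du dv = ∫_0^3 ∫_0^2 (128u^2 - 320u v + 192v^2) dv du.

Inner (v): 256u^2 - 640u + 512.
Outer (u): 960.

Therefore ∬_D (16x y) dx dy = 960.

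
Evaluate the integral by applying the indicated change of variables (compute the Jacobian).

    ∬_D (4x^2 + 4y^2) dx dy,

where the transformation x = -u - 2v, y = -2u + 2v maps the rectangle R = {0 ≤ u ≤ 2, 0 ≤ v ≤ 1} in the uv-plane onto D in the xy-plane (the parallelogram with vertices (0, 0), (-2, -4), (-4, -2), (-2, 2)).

Compute the Jacobian determinant of (x, y) with respect to (u, v):

    ∂(x,y)/∂(u,v) = | -1  -2 | = (-1)(2) - (-2)(-2) = -6.
                   | -2  2 |

Its absolute value is |J| = 6 (the area scaling factor).

Substituting x = -u - 2v, y = -2u + 2v into the integrand,

    4x^2 + 4y^2 → 20u^2 - 16u v + 32v^2,

so the integral becomes

    ∬_R (20u^2 - 16u v + 32v^2) · |J| du dv = ∫_0^2 ∫_0^1 (120u^2 - 96u v + 192v^2) dv du.

Inner (v): 120u^2 - 48u + 64.
Outer (u): 352.

Therefore ∬_D (4x^2 + 4y^2) dx dy = 352.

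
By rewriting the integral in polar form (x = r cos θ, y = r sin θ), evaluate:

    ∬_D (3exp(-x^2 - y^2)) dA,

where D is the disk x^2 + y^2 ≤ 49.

The region D is 0 ≤ r ≤ 7, 0 ≤ θ ≤ 2π in polar coordinates, where x = r cos(θ), y = r sin(θ), and dA = r dr dθ.

Under the substitution, the integrand becomes 3exp(-r^2), so

    ∬_D (3exp(-x^2 - y^2)) dA = ∫_{0}^{2π} ∫_{0}^{7} (3exp(-r^2)) · r dr dθ.

Inner integral (in r): ∫_{0}^{7} (3exp(-r^2)) · r dr = 3/2 - 3exp(-49)/2.

Outer integral (in θ): ∫_{0}^{2π} (3/2 - 3exp(-49)/2) dθ = -3π exp(-49) + 3π.

Therefore ∬_D (3exp(-x^2 - y^2)) dA = -3π exp(-49) + 3π.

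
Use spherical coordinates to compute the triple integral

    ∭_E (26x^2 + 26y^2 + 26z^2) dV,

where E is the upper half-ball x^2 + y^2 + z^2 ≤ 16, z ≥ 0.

In spherical coordinates, x = ρ sin(φ) cos(θ), y = ρ sin(φ) sin(θ), z = ρ cos(φ), and dV = ρ^2 sin(φ) dρ dφ dθ.

The integrand becomes 26ρ^2, so

    ∭_E (26x^2 + 26y^2 + 26z^2) dV = ∫_{0}^{2π} ∫_{0}^{π/2} ∫_{0}^{4} (26ρ^2) · ρ^2 sin(φ) dρ dφ dθ.

Inner (ρ): 26624sin(φ)/5.
Middle (φ): 26624/5.
Outer (θ): 53248π/5.

Therefore the triple integral equals 53248π/5.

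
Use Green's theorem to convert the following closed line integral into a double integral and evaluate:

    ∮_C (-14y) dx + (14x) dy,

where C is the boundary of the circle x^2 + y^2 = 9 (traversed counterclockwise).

Green's theorem converts the closed line integral into a double integral over the enclosed region D:

    ∮_C P dx + Q dy = ∬_D (∂Q/∂x - ∂P/∂y) dA.

Here P = -14y, Q = 14x, so

    ∂Q/∂x = 14,    ∂P/∂y = -14,
    ∂Q/∂x - ∂P/∂y = 28.

D is the region x^2 + y^2 ≤ 9. Evaluating the double integral:

In polar coordinates (x = r cos θ, y = r sin θ, dA = r dr dθ) the integrand becomes 28, so

    ∬_D (28) dA = ∫_0^{2π} ∫_0^{3} (28) · r dr dθ.

Inner (r from 0 to 3): 126.
Outer (θ from 0 to 2π): 252π.

Therefore ∮_C P dx + Q dy = 252π.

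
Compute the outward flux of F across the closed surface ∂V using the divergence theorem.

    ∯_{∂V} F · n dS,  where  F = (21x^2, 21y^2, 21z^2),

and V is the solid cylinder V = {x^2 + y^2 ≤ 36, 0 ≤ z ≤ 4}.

By the divergence theorem,

    ∯_{∂V} F · n dS = ∭_V (∇ · F) dV.

Compute the divergence:
    ∇ · F = ∂F_x/∂x + ∂F_y/∂y + ∂F_z/∂z = 42x + 42y + 42z.

In cylindrical coordinates, x = r cos(θ), y = r sin(θ), z = z, dV = r dr dθ dz, with 0 ≤ r ≤ 6, 0 ≤ θ ≤ 2π, 0 ≤ z ≤ 4.

The integrand, after substitution and multiplying by the volume element, becomes (42sqrt(2)r sin(θ + π/4) + 42z) · r, so

    ∭_V (∇·F) dV = ∫_0^{2π} ∫_0^{6} ∫_0^{4} (42sqrt(2)r sin(θ + π/4) + 42z) · r dz dr dθ.

Inner (z from 0 to 4): 168r (sqrt(2)r sin(θ + π/4) + 2).
Middle (r from 0 to 6): 12096sqrt(2)sin(θ + π/4) + 6048.
Outer (θ from 0 to 2π): 12096π.

Therefore ∯_{∂V} F · n dS = 12096π.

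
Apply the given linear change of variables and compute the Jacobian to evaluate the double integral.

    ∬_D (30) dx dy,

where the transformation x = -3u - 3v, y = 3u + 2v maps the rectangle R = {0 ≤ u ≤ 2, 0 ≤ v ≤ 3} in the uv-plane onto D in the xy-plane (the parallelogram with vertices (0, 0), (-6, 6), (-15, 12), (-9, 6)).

Compute the Jacobian determinant of (x, y) with respect to (u, v):

    ∂(x,y)/∂(u,v) = | -3  -3 | = (-3)(2) - (-3)(3) = 3.
                   | 3  2 |

Its absolute value is |J| = 3 (the area scaling factor).

Substituting x = -3u - 3v, y = 3u + 2v into the integrand,

    30 → 30,

so the integral becomes

    ∬_R (30) · |J| du dv = ∫_0^2 ∫_0^3 (90) dv du.

Inner (v): 270.
Outer (u): 540.

Therefore ∬_D (30) dx dy = 540.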